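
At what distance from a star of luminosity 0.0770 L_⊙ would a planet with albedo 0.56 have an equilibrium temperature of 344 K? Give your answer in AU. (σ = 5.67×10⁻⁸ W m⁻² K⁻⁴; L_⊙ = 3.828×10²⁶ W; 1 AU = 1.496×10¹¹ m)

L = 0.0770 × 3.828×10²⁶ = 2.95×10²⁵ W.
From T_eq⁴ = L(1−A)/(16πσd²): d = √[L(1−A)/(16πσT_eq⁴)].
d = √[2.95×10²⁵ × 0.44 / (16π × 5.67×10⁻⁸ × (344)⁴)] = 1.80×10¹⁰ m = 0.120 AU.

d ≈ 0.120 AU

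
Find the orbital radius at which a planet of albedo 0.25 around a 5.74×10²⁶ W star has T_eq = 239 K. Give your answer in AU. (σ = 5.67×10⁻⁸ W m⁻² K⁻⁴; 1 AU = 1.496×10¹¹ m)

From T_eq⁴ = L(1−A)/(16πσd²): d = √[L(1−A)/(16πσT_eq⁴)].
d = √[5.74×10²⁶ × 0.75 / (16π × 5.67×10⁻⁸ × (239)⁴)] = 2.15×10¹¹ m = 1.44 AU.

d ≈ 1.44 AU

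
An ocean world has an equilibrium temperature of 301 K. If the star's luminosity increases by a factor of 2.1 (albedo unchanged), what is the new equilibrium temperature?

T_eq ≈ 362 K

T_eq ∝ L^(1/4) · d^(−1/2).
T′ = 301 × 2.1^(1/4) = 362 K.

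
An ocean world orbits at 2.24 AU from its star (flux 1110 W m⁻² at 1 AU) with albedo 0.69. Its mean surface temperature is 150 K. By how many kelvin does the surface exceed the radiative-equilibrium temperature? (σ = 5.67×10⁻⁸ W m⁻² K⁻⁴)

ΔT ≈ 18.1 K

S = 1110/2.24² = 221.2 W m⁻².
T_eq = [S(1−A)/(4σ)]^(1/4) = [221.2×0.31/(4×5.67×10⁻⁸)]^(1/4) = 131.9 K.
ΔT = T_surf − T_eq = 150 − 131.9.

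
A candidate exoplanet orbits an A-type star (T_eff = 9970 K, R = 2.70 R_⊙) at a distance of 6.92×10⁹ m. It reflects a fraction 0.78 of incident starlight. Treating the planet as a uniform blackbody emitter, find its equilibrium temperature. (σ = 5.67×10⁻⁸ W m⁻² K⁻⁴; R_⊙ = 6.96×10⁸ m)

R_⋆ = 2.70 × 6.96×10⁸ = 1.88×10⁹ m.
L = 4πR_⋆²σT_⋆⁴ = 4π(1.88×10⁹)² × 5.67×10⁻⁸ × (9970)⁴ = 2.49×10²⁸ W.
S = L/(4πd²) = 4.13×10⁷ W m⁻².
Energy balance: absorbed = emitted ⇒ πR²·S(1−A) = 4πR²·σT_eq⁴, so T_eq⁴ = S(1−A)/(4σ).
T_eq = [4.13×10⁷ × 0.22 / (4 × 5.67×10⁻⁸)]^(1/4) = (4.01×10¹³)^(1/4) = 2520 K.

T_eq ≈ 2520 K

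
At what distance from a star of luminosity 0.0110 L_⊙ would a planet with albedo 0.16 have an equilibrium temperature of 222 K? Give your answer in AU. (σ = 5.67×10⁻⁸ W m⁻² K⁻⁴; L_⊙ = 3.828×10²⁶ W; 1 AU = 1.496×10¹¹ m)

L = 0.0110 × 3.828×10²⁶ = 4.21×10²⁴ W.
From T_eq⁴ = L(1−A)/(16πσd²): d = √[L(1−A)/(16πσT_eq⁴)].
d = √[4.21×10²⁴ × 0.84 / (16π × 5.67×10⁻⁸ × (222)⁴)] = 2.26×10¹⁰ m = 0.151 AU.

d ≈ 0.151 AU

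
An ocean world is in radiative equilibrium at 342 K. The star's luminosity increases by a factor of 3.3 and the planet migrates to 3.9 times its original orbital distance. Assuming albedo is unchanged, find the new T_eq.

T_eq ∝ L^(1/4) · d^(−1/2).
T′ = 342 × 3.3^(1/4) / 3.9^(1/2) = 233 K.

T_eq ≈ 233 K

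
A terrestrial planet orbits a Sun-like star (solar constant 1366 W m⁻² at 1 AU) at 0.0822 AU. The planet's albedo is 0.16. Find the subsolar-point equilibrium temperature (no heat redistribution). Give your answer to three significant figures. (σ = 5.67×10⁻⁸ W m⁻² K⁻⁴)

Flux at 0.0822 AU: S = 1366/0.0822² = 2.02×10⁵ W m⁻².
At the subsolar point the surface absorbs S(1−A) and emits σT⁴ per unit area — no factor of 4, since only the local patch is in balance.
T = [2.02×10⁵ × 0.84 / 5.67×10⁻⁸]^(1/4) = (3.00×10¹²)^(1/4) = 1320 K.

T_ss ≈ 1320 K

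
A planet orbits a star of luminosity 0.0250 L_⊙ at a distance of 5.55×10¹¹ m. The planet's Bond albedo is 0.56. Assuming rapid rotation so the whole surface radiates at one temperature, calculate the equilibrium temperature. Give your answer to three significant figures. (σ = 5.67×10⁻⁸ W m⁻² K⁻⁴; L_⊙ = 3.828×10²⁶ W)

L = 0.0250 × 3.828×10²⁶ = 9.57×10²⁴ W.
Flux: S = L/(4πd²) = 9.57×10²⁴/(4π×(5.55×10¹¹)²) = 2.47 W m⁻².
Energy balance: absorbed = emitted ⇒ πR²·S(1−A) = 4πR²·σT_eq⁴, so T_eq⁴ = S(1−A)/(4σ).
T_eq = [2.47 × 0.44 / (4 × 5.67×10⁻⁸)]^(1/4) = (4.80×10⁶)^(1/4) = 46.8 K.

T_eq ≈ 46.8 K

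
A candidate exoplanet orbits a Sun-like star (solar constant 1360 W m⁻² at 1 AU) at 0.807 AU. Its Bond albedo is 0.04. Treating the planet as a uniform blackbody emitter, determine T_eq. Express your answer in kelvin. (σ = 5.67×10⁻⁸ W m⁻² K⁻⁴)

T_eq ≈ 307 K

Flux at 0.807 AU: S = 1360/0.807² = 2090 W m⁻².
Energy balance: absorbed = emitted ⇒ πR²·S(1−A) = 4πR²·σT_eq⁴, so T_eq⁴ = S(1−A)/(4σ).
T_eq = [2090 × 0.96 / (4 × 5.67×10⁻⁸)]^(1/4) = (8.84×10⁹)^(1/4) = 307 K.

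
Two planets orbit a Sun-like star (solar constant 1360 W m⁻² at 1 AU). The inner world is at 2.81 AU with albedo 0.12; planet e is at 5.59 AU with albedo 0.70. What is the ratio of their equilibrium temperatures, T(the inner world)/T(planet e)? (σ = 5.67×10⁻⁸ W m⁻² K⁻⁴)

T_eq = [S₀(1−A)/(4σd²)]^(1/4), so T ∝ (1−A)^(1/4) / √d.
T₁ = [1360×0.88/(4×5.67×10⁻⁸×2.81²)]^(1/4) = 160.78 K.
T₂ = [1360×0.30/(4×5.67×10⁻⁸×5.59²)]^(1/4) = 87.11 K.

T₁/T₂ ≈ 1.846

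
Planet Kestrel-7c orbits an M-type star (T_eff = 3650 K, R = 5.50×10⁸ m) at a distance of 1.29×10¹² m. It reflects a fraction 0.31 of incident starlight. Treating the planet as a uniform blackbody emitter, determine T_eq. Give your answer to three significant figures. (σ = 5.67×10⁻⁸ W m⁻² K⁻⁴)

L = 4πR_⋆²σT_⋆⁴ = 4π(5.50×10⁸)² × 5.67×10⁻⁸ × (3650)⁴ = 3.83×10²⁵ W.
S = L/(4πd²) = 1.83 W m⁻².
Energy balance: absorbed = emitted ⇒ πR²·S(1−A) = 4πR²·σT_eq⁴, so T_eq⁴ = S(1−A)/(4σ).
T_eq = [1.83 × 0.69 / (4 × 5.67×10⁻⁸)]^(1/4) = (5.57×10⁶)^(1/4) = 48.6 K.

T_eq ≈ 48.6 K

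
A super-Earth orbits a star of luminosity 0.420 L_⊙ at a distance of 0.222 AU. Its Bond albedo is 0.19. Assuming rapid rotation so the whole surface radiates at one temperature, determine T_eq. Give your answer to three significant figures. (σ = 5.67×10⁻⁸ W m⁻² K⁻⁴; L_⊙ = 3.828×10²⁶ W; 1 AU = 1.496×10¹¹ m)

d = 0.222 AU = 3.32×10¹⁰ m.
L = 0.420 × 3.828×10²⁶ = 1.61×10²⁶ W.
Flux: S = L/(4πd²) = 1.61×10²⁶/(4π×(3.32×10¹⁰)²) = 1.16×10⁴ W m⁻².
Energy balance: absorbed = emitted ⇒ πR²·S(1−A) = 4πR²·σT_eq⁴, so T_eq⁴ = S(1−A)/(4σ).
T_eq = [1.16×10⁴ × 0.81 / (4 × 5.67×10⁻⁸)]^(1/4) = (4.14×10¹⁰)^(1/4) = 451 K.

T_eq ≈ 451 K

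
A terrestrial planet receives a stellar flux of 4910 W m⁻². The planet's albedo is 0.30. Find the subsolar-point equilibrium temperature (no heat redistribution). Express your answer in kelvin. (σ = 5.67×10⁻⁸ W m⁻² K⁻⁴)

At the subsolar point the surface absorbs S(1−A) and emits σT⁴ per unit area — no factor of 4, since only the local patch is in balance.
T = [4910 × 0.70 / 5.67×10⁻⁸]^(1/4) = (6.06×10¹⁰)^(1/4) = 496 K.

T_ss ≈ 496 K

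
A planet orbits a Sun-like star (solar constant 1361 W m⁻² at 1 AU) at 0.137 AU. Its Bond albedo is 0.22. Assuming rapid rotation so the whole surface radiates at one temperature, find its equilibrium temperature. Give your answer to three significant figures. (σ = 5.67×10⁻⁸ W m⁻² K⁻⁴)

Flux at 0.137 AU: S = 1361/0.137² = 7.25×10⁴ W m⁻².
Energy balance: absorbed = emitted ⇒ πR²·S(1−A) = 4πR²·σT_eq⁴, so T_eq⁴ = S(1−A)/(4σ).
T_eq = [7.25×10⁴ × 0.78 / (4 × 5.67×10⁻⁸)]^(1/4) = (2.49×10¹¹)^(1/4) = 707 K.

T_eq ≈ 707 K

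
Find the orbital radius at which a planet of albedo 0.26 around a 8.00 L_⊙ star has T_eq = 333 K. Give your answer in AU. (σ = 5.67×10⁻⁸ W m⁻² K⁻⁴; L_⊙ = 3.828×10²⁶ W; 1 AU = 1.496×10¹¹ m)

d ≈ 1.70 AU

L = 8.00 × 3.828×10²⁶ = 3.06×10²⁷ W.
From T_eq⁴ = L(1−A)/(16πσd²): d = √[L(1−A)/(16πσT_eq⁴)].
d = √[3.06×10²⁷ × 0.74 / (16π × 5.67×10⁻⁸ × (333)⁴)] = 2.54×10¹¹ m = 1.70 AU.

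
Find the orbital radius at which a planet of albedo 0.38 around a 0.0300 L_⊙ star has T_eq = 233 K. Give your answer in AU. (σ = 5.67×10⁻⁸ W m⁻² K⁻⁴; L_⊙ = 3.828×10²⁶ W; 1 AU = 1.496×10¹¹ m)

L = 0.0300 × 3.828×10²⁶ = 1.15×10²⁵ W.
From T_eq⁴ = L(1−A)/(16πσd²): d = √[L(1−A)/(16πσT_eq⁴)].
d = √[1.15×10²⁵ × 0.62 / (16π × 5.67×10⁻⁸ × (233)⁴)] = 2.91×10¹⁰ m = 0.195 AU.

d ≈ 0.195 AU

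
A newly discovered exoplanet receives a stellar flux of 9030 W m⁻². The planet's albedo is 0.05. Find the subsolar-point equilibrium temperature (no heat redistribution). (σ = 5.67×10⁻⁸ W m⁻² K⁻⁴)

T_ss ≈ 624 K

At the subsolar point the surface absorbs S(1−A) and emits σT⁴ per unit area — no factor of 4, since only the local patch is in balance.
T = [9030 × 0.95 / 5.67×10⁻⁸]^(1/4) = (1.51×10¹¹)^(1/4) = 624 K.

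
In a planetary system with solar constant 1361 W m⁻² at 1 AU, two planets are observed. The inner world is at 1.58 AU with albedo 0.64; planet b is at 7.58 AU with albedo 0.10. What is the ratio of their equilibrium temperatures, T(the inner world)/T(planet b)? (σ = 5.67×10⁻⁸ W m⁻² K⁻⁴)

T₁/T₂ ≈ 1.742

T_eq = [S₀(1−A)/(4σd²)]^(1/4), so T ∝ (1−A)^(1/4) / √d.
T₁ = [1361×0.36/(4×5.67×10⁻⁸×1.58²)]^(1/4) = 171.51 K.
T₂ = [1361×0.90/(4×5.67×10⁻⁸×7.58²)]^(1/4) = 98.46 K.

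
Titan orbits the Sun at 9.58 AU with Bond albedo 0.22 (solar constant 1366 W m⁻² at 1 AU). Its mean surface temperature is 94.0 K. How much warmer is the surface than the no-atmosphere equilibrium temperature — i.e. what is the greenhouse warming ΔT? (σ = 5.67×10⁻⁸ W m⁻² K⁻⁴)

ΔT ≈ 9.4 K

S = 1366/9.58² = 14.88 W m⁻².
T_eq = [S(1−A)/(4σ)]^(1/4) = [14.88×0.78/(4×5.67×10⁻⁸)]^(1/4) = 84.6 K.
ΔT = T_surf − T_eq = 94 − 84.6.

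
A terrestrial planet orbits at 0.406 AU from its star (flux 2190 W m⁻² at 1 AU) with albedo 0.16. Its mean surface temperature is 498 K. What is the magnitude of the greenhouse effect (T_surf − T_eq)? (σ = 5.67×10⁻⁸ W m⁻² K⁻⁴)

S = 2190/0.406² = 1.329×10⁴ W m⁻².
T_eq = [S(1−A)/(4σ)]^(1/4) = [1.329×10⁴×0.84/(4×5.67×10⁻⁸)]^(1/4) = 471.0 K.
ΔT = T_surf − T_eq = 498 − 471.0.

ΔT ≈ 27.0 K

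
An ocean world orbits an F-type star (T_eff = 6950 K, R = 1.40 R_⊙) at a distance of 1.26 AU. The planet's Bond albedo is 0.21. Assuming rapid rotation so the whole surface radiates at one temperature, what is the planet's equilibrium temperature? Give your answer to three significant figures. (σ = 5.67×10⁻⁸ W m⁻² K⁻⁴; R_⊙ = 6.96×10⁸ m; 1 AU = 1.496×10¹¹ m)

T_eq ≈ 333 K

R_⋆ = 1.40 × 6.96×10⁸ = 9.74×10⁸ m.
d = 1.26 AU = 1.88×10¹¹ m.
L = 4πR_⋆²σT_⋆⁴ = 4π(9.74×10⁸)² × 5.67×10⁻⁸ × (6950)⁴ = 1.58×10²⁷ W.
S = L/(4πd²) = 3540 W m⁻².
Energy balance: absorbed = emitted ⇒ πR²·S(1−A) = 4πR²·σT_eq⁴, so T_eq⁴ = S(1−A)/(4σ).
T_eq = [3540 × 0.79 / (4 × 5.67×10⁻⁸)]^(1/4) = (1.23×10¹⁰)^(1/4) = 333 K.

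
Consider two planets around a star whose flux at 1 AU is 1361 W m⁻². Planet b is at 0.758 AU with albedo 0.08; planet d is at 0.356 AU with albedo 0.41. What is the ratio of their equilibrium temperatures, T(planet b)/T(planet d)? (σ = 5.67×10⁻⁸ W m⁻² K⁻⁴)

T_eq = [S₀(1−A)/(4σd²)]^(1/4), so T ∝ (1−A)^(1/4) / √d.
T₁ = [1361×0.92/(4×5.67×10⁻⁸×0.758²)]^(1/4) = 313.09 K.
T₂ = [1361×0.59/(4×5.67×10⁻⁸×0.356²)]^(1/4) = 408.83 K.

T₁/T₂ ≈ 0.766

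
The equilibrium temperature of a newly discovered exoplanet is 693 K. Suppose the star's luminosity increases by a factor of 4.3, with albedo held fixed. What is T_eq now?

T_eq ≈ 998 K

T_eq ∝ L^(1/4) · d^(−1/2).
T′ = 693 × 4.3^(1/4) = 998 K.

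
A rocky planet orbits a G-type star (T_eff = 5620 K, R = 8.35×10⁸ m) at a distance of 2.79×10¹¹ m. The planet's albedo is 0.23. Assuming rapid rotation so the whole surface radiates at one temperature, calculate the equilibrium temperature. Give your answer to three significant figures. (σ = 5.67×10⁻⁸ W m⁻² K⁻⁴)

T_eq ≈ 204 K

L = 4πR_⋆²σT_⋆⁴ = 4π(8.35×10⁸)² × 5.67×10⁻⁸ × (5620)⁴ = 4.96×10²⁶ W.
S = L/(4πd²) = 507 W m⁻².
Energy balance: absorbed = emitted ⇒ πR²·S(1−A) = 4πR²·σT_eq⁴, so T_eq⁴ = S(1−A)/(4σ).
T_eq = [507 × 0.77 / (4 × 5.67×10⁻⁸)]^(1/4) = (1.72×10⁹)^(1/4) = 204 K.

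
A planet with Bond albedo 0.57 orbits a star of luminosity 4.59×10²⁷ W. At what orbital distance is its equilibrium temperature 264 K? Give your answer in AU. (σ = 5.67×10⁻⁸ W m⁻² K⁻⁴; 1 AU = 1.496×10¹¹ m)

d ≈ 2.52 AU

From T_eq⁴ = L(1−A)/(16πσd²): d = √[L(1−A)/(16πσT_eq⁴)].
d = √[4.59×10²⁷ × 0.43 / (16π × 5.67×10⁻⁸ × (264)⁴)] = 3.78×10¹¹ m = 2.52 AU.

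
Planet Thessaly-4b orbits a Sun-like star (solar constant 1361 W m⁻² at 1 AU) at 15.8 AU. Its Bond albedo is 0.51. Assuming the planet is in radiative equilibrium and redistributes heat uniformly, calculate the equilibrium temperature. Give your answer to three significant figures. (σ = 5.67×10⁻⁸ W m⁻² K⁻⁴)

T_eq ≈ 58.6 K

Flux at 15.8 AU: S = 1361/15.8² = 5.45 W m⁻².
Energy balance: absorbed = emitted ⇒ πR²·S(1−A) = 4πR²·σT_eq⁴, so T_eq⁴ = S(1−A)/(4σ).
T_eq = [5.45 × 0.49 / (4 × 5.67×10⁻⁸)]^(1/4) = (1.18×10⁷)^(1/4) = 58.6 K.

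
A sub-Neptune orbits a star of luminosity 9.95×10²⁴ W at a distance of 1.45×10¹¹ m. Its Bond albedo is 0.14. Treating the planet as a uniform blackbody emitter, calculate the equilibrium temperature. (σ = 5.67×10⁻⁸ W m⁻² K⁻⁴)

T_eq ≈ 109 K

Flux: S = L/(4πd²) = 9.95×10²⁴/(4π×(1.45×10¹¹)²) = 37.7 W m⁻².
Energy balance: absorbed = emitted ⇒ πR²·S(1−A) = 4πR²·σT_eq⁴, so T_eq⁴ = S(1−A)/(4σ).
T_eq = [37.7 × 0.86 / (4 × 5.67×10⁻⁸)]^(1/4) = (1.43×10⁸)^(1/4) = 109 K.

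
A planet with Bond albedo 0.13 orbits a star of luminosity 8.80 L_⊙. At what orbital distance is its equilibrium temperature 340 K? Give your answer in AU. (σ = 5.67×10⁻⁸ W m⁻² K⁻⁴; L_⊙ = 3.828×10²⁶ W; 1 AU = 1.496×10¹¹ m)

d ≈ 1.85 AU

L = 8.80 × 3.828×10²⁶ = 3.37×10²⁷ W.
From T_eq⁴ = L(1−A)/(16πσd²): d = √[L(1−A)/(16πσT_eq⁴)].
d = √[3.37×10²⁷ × 0.87 / (16π × 5.67×10⁻⁸ × (340)⁴)] = 2.77×10¹¹ m = 1.85 AU.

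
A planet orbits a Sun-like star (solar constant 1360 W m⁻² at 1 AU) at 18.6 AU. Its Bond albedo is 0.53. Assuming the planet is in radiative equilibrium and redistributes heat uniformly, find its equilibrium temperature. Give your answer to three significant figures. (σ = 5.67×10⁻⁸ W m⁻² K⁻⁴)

T_eq ≈ 53.4 K

Flux at 18.6 AU: S = 1360/18.6² = 3.93 W m⁻².
Energy balance: absorbed = emitted ⇒ πR²·S(1−A) = 4πR²·σT_eq⁴, so T_eq⁴ = S(1−A)/(4σ).
T_eq = [3.93 × 0.47 / (4 × 5.67×10⁻⁸)]^(1/4) = (8.15×10⁶)^(1/4) = 53.4 K.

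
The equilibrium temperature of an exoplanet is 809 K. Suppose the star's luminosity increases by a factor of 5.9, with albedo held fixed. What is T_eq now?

T_eq ∝ L^(1/4) · d^(−1/2).
T′ = 809 × 5.9^(1/4) = 1260 K.

T_eq ≈ 1260 K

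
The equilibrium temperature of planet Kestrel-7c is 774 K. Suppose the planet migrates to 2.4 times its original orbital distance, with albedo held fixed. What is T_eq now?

T_eq ∝ L^(1/4) · d^(−1/2).
T′ = 774 / 2.4^(1/2) = 500 K.

T_eq ≈ 500 K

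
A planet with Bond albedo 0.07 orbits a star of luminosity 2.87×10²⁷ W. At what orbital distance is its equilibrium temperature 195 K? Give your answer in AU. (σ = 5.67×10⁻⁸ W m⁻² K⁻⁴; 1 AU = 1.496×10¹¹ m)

d ≈ 5.38 AU

From T_eq⁴ = L(1−A)/(16πσd²): d = √[L(1−A)/(16πσT_eq⁴)].
d = √[2.87×10²⁷ × 0.93 / (16π × 5.67×10⁻⁸ × (195)⁴)] = 8.05×10¹¹ m = 5.38 AU.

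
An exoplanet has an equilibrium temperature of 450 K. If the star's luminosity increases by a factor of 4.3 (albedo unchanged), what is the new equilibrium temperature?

T_eq ≈ 648 K

T_eq ∝ L^(1/4) · d^(−1/2).
T′ = 450 × 4.3^(1/4) = 648 K.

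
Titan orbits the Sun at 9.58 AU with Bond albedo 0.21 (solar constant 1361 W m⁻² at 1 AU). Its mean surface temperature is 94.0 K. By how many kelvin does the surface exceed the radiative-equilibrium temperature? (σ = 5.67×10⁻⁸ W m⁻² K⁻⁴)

S = 1361/9.58² = 14.83 W m⁻².
T_eq = [S(1−A)/(4σ)]^(1/4) = [14.83×0.79/(4×5.67×10⁻⁸)]^(1/4) = 84.8 K.
ΔT = T_surf − T_eq = 94 − 84.8.

ΔT ≈ 9.2 K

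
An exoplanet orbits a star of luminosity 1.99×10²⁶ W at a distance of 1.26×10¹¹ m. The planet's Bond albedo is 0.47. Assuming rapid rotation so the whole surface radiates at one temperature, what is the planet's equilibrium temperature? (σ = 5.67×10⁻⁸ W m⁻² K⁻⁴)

Flux: S = L/(4πd²) = 1.99×10²⁶/(4π×(1.26×10¹¹)²) = 997 W m⁻².
Energy balance: absorbed = emitted ⇒ πR²·S(1−A) = 4πR²·σT_eq⁴, so T_eq⁴ = S(1−A)/(4σ).
T_eq = [997 × 0.53 / (4 × 5.67×10⁻⁸)]^(1/4) = (2.33×10⁹)^(1/4) = 220 K.

T_eq ≈ 220 K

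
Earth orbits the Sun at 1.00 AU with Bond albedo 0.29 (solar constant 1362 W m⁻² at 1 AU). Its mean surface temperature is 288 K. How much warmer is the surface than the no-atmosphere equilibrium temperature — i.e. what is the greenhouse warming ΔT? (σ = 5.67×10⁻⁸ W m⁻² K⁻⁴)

ΔT ≈ 32.5 K

S = 1362/1.00² = 1362 W m⁻².
T_eq = [S(1−A)/(4σ)]^(1/4) = [1362×0.71/(4×5.67×10⁻⁸)]^(1/4) = 255.5 K.
ΔT = T_surf − T_eq = 288 − 255.5.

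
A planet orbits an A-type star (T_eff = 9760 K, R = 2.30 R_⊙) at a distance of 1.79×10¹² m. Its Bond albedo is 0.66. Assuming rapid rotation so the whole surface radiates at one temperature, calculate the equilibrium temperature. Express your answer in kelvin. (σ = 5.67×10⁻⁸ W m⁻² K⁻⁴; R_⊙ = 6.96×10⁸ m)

R_⋆ = 2.30 × 6.96×10⁸ = 1.60×10⁹ m.
L = 4πR_⋆²σT_⋆⁴ = 4π(1.60×10⁹)² × 5.67×10⁻⁸ × (9760)⁴ = 1.66×10²⁸ W.
S = L/(4πd²) = 411 W m⁻².
Energy balance: absorbed = emitted ⇒ πR²·S(1−A) = 4πR²·σT_eq⁴, so T_eq⁴ = S(1−A)/(4σ).
T_eq = [411 × 0.34 / (4 × 5.67×10⁻⁸)]^(1/4) = (6.17×10⁸)^(1/4) = 158 K.

T_eq ≈ 158 K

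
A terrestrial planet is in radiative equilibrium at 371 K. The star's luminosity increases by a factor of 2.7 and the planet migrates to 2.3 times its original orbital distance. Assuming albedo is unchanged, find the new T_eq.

T_eq ≈ 314 K

T_eq ∝ L^(1/4) · d^(−1/2).
T′ = 371 × 2.7^(1/4) / 2.3^(1/2) = 314 K.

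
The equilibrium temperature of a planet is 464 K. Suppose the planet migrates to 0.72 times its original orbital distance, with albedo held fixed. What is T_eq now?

T_eq ≈ 547 K

T_eq ∝ L^(1/4) · d^(−1/2).
T′ = 464 / 0.72^(1/2) = 547 K.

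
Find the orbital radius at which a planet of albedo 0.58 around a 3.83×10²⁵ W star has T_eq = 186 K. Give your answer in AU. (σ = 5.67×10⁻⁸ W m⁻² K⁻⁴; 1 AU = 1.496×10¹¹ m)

d ≈ 0.459 AU

From T_eq⁴ = L(1−A)/(16πσd²): d = √[L(1−A)/(16πσT_eq⁴)].
d = √[3.83×10²⁵ × 0.42 / (16π × 5.67×10⁻⁸ × (186)⁴)] = 6.87×10¹⁰ m = 0.459 AU.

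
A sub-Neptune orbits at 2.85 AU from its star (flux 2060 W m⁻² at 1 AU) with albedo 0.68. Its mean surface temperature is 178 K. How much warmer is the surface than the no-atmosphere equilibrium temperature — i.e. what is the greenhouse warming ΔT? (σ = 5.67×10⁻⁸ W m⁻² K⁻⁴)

ΔT ≈ 40.5 K

S = 2060/2.85² = 253.6 W m⁻².
T_eq = [S(1−A)/(4σ)]^(1/4) = [253.6×0.32/(4×5.67×10⁻⁸)]^(1/4) = 137.5 K.
ΔT = T_surf − T_eq = 178 − 137.5.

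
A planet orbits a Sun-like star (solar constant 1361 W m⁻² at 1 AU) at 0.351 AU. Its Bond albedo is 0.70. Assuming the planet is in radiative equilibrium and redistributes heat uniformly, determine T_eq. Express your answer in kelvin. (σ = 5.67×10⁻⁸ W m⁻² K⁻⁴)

T_eq ≈ 348 K

Flux at 0.351 AU: S = 1361/0.351² = 1.10×10⁴ W m⁻².
Energy balance: absorbed = emitted ⇒ πR²·S(1−A) = 4πR²·σT_eq⁴, so T_eq⁴ = S(1−A)/(4σ).
T_eq = [1.10×10⁴ × 0.30 / (4 × 5.67×10⁻⁸)]^(1/4) = (1.46×10¹⁰)^(1/4) = 348 K.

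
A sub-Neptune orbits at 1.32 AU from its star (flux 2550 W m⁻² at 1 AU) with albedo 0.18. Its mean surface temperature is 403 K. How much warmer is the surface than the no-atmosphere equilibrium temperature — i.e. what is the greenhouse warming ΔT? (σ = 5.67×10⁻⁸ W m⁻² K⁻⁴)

S = 2550/1.32² = 1463 W m⁻².
T_eq = [S(1−A)/(4σ)]^(1/4) = [1463×0.82/(4×5.67×10⁻⁸)]^(1/4) = 269.7 K.
ΔT = T_surf − T_eq = 403 − 269.7.

ΔT ≈ 133.3 K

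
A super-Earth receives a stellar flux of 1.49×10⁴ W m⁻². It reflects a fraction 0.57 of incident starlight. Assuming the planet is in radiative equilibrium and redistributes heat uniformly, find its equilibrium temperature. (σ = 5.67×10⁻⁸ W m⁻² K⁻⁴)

T_eq ≈ 410 K

Energy balance: absorbed = emitted ⇒ πR²·S(1−A) = 4πR²·σT_eq⁴, so T_eq⁴ = S(1−A)/(4σ).
T_eq = [1.49×10⁴ × 0.43 / (4 × 5.67×10⁻⁸)]^(1/4) = (2.82×10¹⁰)^(1/4) = 410 K.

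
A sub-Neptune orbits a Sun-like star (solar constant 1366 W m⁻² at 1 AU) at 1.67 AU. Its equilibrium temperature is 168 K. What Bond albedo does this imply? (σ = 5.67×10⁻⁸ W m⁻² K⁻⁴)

A ≈ 0.63

Flux at 1.67 AU: S = 1366/1.67² = 490 W m⁻².
From T_eq⁴ = S(1−A)/(4σ): 1−A = 4σT_eq⁴/S.
1−A = 4 × 5.67×10⁻⁸ × (168)⁴ / 490 = 0.369.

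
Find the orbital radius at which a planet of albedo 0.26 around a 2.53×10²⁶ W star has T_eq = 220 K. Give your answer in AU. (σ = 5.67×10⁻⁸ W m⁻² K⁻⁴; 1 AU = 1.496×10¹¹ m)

From T_eq⁴ = L(1−A)/(16πσd²): d = √[L(1−A)/(16πσT_eq⁴)].
d = √[2.53×10²⁶ × 0.74 / (16π × 5.67×10⁻⁸ × (220)⁴)] = 1.67×10¹¹ m = 1.12 AU.

d ≈ 1.12 AU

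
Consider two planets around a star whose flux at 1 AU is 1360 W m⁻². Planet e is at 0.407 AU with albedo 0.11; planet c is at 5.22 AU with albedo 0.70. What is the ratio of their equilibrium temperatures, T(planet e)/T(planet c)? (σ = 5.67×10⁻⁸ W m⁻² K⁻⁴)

T_eq = [S₀(1−A)/(4σd²)]^(1/4), so T ∝ (1−A)^(1/4) / √d.
T₁ = [1360×0.89/(4×5.67×10⁻⁸×0.407²)]^(1/4) = 423.67 K.
T₂ = [1360×0.30/(4×5.67×10⁻⁸×5.22²)]^(1/4) = 90.14 K.

T₁/T₂ ≈ 4.700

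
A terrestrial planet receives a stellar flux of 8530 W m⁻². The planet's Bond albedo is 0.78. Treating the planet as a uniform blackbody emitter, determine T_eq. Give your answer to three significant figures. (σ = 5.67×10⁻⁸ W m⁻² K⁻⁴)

T_eq ≈ 302 K

Energy balance: absorbed = emitted ⇒ πR²·S(1−A) = 4πR²·σT_eq⁴, so T_eq⁴ = S(1−A)/(4σ).
T_eq = [8530 × 0.22 / (4 × 5.67×10⁻⁸)]^(1/4) = (8.27×10⁹)^(1/4) = 302 K.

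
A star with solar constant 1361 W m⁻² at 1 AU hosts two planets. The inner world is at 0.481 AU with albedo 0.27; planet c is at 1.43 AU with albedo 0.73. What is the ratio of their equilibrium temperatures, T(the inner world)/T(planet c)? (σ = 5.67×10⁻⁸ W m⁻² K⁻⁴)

T_eq = [S₀(1−A)/(4σd²)]^(1/4), so T ∝ (1−A)^(1/4) / √d.
T₁ = [1361×0.73/(4×5.67×10⁻⁸×0.481²)]^(1/4) = 370.95 K.
T₂ = [1361×0.27/(4×5.67×10⁻⁸×1.43²)]^(1/4) = 167.77 K.

T₁/T₂ ≈ 2.211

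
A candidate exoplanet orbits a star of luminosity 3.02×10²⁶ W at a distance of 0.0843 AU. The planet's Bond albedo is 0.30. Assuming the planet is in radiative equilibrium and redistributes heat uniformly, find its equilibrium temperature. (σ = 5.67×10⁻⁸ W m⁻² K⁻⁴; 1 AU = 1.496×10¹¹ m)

T_eq ≈ 826 K

d = 0.0843 AU = 1.26×10¹⁰ m.
Flux: S = L/(4πd²) = 3.02×10²⁶/(4π×(1.26×10¹⁰)²) = 1.51×10⁵ W m⁻².
Energy balance: absorbed = emitted ⇒ πR²·S(1−A) = 4πR²·σT_eq⁴, so T_eq⁴ = S(1−A)/(4σ).
T_eq = [1.51×10⁵ × 0.70 / (4 × 5.67×10⁻⁸)]^(1/4) = (4.66×10¹¹)^(1/4) = 826 K.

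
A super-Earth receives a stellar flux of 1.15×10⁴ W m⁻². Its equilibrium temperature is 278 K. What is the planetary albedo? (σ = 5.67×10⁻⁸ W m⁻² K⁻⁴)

From T_eq⁴ = S(1−A)/(4σ): 1−A = 4σT_eq⁴/S.
1−A = 4 × 5.67×10⁻⁸ × (278)⁴ / 1.15×10⁴ = 0.118.

A ≈ 0.88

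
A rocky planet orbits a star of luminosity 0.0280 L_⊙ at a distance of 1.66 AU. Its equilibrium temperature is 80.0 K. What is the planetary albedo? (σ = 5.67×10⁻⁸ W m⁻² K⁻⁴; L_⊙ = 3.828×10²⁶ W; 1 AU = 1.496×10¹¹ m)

A ≈ 0.33

d = 1.66 AU = 2.48×10¹¹ m.
L = 0.0280 × 3.828×10²⁶ = 1.07×10²⁵ W.
Flux: S = L/(4πd²) = 1.07×10²⁵/(4π×(2.48×10¹¹)²) = 13.8 W m⁻².
From T_eq⁴ = S(1−A)/(4σ): 1−A = 4σT_eq⁴/S.
1−A = 4 × 5.67×10⁻⁸ × (80.0)⁴ / 13.8 = 0.672.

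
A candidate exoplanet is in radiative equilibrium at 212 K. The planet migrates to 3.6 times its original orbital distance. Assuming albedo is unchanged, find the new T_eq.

T_eq ∝ L^(1/4) · d^(−1/2).
T′ = 212 / 3.6^(1/2) = 112 K.

T_eq ≈ 112 K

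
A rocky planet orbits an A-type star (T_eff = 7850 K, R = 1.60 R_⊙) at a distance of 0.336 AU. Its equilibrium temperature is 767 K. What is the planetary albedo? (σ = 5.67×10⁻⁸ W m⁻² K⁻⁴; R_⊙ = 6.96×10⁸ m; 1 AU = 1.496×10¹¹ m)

R_⋆ = 1.60 × 6.96×10⁸ = 1.11×10⁹ m.
d = 0.336 AU = 5.03×10¹⁰ m.
L = 4πR_⋆²σT_⋆⁴ = 4π(1.11×10⁹)² × 5.67×10⁻⁸ × (7850)⁴ = 3.36×10²⁷ W.
S = L/(4πd²) = 1.06×10⁵ W m⁻².
From T_eq⁴ = S(1−A)/(4σ): 1−A = 4σT_eq⁴/S.
1−A = 4 × 5.67×10⁻⁸ × (767)⁴ / 1.06×10⁵ = 0.743.

A ≈ 0.26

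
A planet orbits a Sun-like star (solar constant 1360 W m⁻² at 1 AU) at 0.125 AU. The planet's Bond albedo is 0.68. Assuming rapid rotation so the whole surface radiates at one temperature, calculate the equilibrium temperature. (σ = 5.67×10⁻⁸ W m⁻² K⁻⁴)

Flux at 0.125 AU: S = 1360/0.125² = 8.70×10⁴ W m⁻².
Energy balance: absorbed = emitted ⇒ πR²·S(1−A) = 4πR²·σT_eq⁴, so T_eq⁴ = S(1−A)/(4σ).
T_eq = [8.70×10⁴ × 0.32 / (4 × 5.67×10⁻⁸)]^(1/4) = (1.23×10¹¹)^(1/4) = 592 K.

T_eq ≈ 592 K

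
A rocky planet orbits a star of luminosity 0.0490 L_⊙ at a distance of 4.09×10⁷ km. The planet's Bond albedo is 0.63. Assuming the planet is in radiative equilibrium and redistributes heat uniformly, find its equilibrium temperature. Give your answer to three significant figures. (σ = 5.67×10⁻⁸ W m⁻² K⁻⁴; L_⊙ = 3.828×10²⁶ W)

T_eq ≈ 195 K

d = 4.09×10⁷ km = 4.09×10¹⁰ m.
L = 0.0490 × 3.828×10²⁶ = 1.88×10²⁵ W.
Flux: S = L/(4πd²) = 1.88×10²⁵/(4π×(4.09×10¹⁰)²) = 892 W m⁻².
Energy balance: absorbed = emitted ⇒ πR²·S(1−A) = 4πR²·σT_eq⁴, so T_eq⁴ = S(1−A)/(4σ).
T_eq = [892 × 0.37 / (4 × 5.67×10⁻⁸)]^(1/4) = (1.46×10⁹)^(1/4) = 195 K.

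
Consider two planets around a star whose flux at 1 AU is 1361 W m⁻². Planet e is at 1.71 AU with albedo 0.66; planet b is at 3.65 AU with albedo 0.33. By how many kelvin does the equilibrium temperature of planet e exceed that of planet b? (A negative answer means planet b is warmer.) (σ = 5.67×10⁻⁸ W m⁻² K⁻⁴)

ΔT ≈ 30.7 K

T_eq = [S₀(1−A)/(4σd²)]^(1/4), so T ∝ (1−A)^(1/4) / √d.
T₁ = [1361×0.34/(4×5.67×10⁻⁸×1.71²)]^(1/4) = 162.53 K.
T₂ = [1361×0.67/(4×5.67×10⁻⁸×3.65²)]^(1/4) = 131.80 K.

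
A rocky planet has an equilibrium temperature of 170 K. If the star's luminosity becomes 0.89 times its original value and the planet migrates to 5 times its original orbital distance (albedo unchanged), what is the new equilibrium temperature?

T_eq ≈ 73.8 K

T_eq ∝ L^(1/4) · d^(−1/2).
T′ = 170 × 0.89^(1/4) / 5^(1/2) = 73.8 K.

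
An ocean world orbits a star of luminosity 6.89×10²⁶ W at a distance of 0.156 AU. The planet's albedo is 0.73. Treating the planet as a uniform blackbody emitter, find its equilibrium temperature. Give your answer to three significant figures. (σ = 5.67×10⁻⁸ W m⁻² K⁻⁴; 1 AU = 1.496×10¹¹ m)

d = 0.156 AU = 2.33×10¹⁰ m.
Flux: S = L/(4πd²) = 6.89×10²⁶/(4π×(2.33×10¹⁰)²) = 1.01×10⁵ W m⁻².
Energy balance: absorbed = emitted ⇒ πR²·S(1−A) = 4πR²·σT_eq⁴, so T_eq⁴ = S(1−A)/(4σ).
T_eq = [1.01×10⁵ × 0.27 / (4 × 5.67×10⁻⁸)]^(1/4) = (1.20×10¹¹)^(1/4) = 588 K.

T_eq ≈ 588 K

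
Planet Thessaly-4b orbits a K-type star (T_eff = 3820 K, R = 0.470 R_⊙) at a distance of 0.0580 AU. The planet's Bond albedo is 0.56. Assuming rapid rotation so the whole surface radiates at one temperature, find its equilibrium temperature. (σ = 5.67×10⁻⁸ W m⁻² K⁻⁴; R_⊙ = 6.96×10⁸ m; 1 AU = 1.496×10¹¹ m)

T_eq ≈ 427 K

R_⋆ = 0.470 × 6.96×10⁸ = 3.27×10⁸ m.
d = 0.0580 AU = 8.68×10⁹ m.
L = 4πR_⋆²σT_⋆⁴ = 4π(3.27×10⁸)² × 5.67×10⁻⁸ × (3820)⁴ = 1.62×10²⁵ W.
S = L/(4πd²) = 1.72×10⁴ W m⁻².
Energy balance: absorbed = emitted ⇒ πR²·S(1−A) = 4πR²·σT_eq⁴, so T_eq⁴ = S(1−A)/(4σ).
T_eq = [1.72×10⁴ × 0.44 / (4 × 5.67×10⁻⁸)]^(1/4) = (3.33×10¹⁰)^(1/4) = 427 K.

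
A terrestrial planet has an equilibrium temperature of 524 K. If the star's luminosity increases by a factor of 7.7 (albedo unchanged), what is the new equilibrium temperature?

T_eq ≈ 873 K

T_eq ∝ L^(1/4) · d^(−1/2).
T′ = 524 × 7.7^(1/4) = 873 K.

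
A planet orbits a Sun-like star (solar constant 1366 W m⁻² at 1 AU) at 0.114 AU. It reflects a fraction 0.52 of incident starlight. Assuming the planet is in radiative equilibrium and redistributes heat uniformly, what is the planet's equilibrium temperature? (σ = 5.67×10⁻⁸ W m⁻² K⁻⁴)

T_eq ≈ 687 K

Flux at 0.114 AU: S = 1366/0.114² = 1.05×10⁵ W m⁻².
Energy balance: absorbed = emitted ⇒ πR²·S(1−A) = 4πR²·σT_eq⁴, so T_eq⁴ = S(1−A)/(4σ).
T_eq = [1.05×10⁵ × 0.48 / (4 × 5.67×10⁻⁸)]^(1/4) = (2.22×10¹¹)^(1/4) = 687 K.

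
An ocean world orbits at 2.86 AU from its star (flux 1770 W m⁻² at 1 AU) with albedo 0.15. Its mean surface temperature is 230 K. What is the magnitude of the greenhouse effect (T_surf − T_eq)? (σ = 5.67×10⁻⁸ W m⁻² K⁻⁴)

S = 1770/2.86² = 216.4 W m⁻².
T_eq = [S(1−A)/(4σ)]^(1/4) = [216.4×0.85/(4×5.67×10⁻⁸)]^(1/4) = 168.8 K.
ΔT = T_surf − T_eq = 230 − 168.8.

ΔT ≈ 61.2 K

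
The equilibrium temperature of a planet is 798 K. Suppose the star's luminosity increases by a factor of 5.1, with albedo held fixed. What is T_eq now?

T_eq ≈ 1200 K

T_eq ∝ L^(1/4) · d^(−1/2).
T′ = 798 × 5.1^(1/4) = 1200 K.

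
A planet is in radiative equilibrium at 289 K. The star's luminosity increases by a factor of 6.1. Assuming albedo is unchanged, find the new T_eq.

T_eq ∝ L^(1/4) · d^(−1/2).
T′ = 289 × 6.1^(1/4) = 454 K.

T_eq ≈ 454 K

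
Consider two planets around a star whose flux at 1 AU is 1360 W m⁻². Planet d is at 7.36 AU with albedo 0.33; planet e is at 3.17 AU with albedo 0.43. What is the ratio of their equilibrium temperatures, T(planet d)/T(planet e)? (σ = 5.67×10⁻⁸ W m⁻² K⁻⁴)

T₁/T₂ ≈ 0.683

T_eq = [S₀(1−A)/(4σd²)]^(1/4), so T ∝ (1−A)^(1/4) / √d.
T₁ = [1360×0.67/(4×5.67×10⁻⁸×7.36²)]^(1/4) = 92.80 K.
T₂ = [1360×0.57/(4×5.67×10⁻⁸×3.17²)]^(1/4) = 135.80 K.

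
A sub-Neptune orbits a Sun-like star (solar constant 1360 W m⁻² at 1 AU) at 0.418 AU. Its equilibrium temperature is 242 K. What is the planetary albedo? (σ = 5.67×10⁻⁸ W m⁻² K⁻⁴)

Flux at 0.418 AU: S = 1360/0.418² = 7780 W m⁻².
From T_eq⁴ = S(1−A)/(4σ): 1−A = 4σT_eq⁴/S.
1−A = 4 × 5.67×10⁻⁸ × (242)⁴ / 7780 = 0.100.

A ≈ 0.90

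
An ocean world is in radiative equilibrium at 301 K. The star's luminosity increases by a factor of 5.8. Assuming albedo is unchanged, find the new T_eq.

T_eq ∝ L^(1/4) · d^(−1/2).
T′ = 301 × 5.8^(1/4) = 467 K.

T_eq ≈ 467 K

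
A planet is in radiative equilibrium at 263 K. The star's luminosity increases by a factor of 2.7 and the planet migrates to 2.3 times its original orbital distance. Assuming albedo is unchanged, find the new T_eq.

T_eq ∝ L^(1/4) · d^(−1/2).
T′ = 263 × 2.7^(1/4) / 2.3^(1/2) = 222 K.

T_eq ≈ 222 K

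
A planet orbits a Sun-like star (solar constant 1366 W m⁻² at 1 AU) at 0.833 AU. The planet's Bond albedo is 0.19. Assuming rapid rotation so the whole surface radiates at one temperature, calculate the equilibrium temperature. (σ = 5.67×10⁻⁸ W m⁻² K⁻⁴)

Flux at 0.833 AU: S = 1366/0.833² = 1970 W m⁻².
Energy balance: absorbed = emitted ⇒ πR²·S(1−A) = 4πR²·σT_eq⁴, so T_eq⁴ = S(1−A)/(4σ).
T_eq = [1970 × 0.81 / (4 × 5.67×10⁻⁸)]^(1/4) = (7.03×10⁹)^(1/4) = 290 K.

T_eq ≈ 290 K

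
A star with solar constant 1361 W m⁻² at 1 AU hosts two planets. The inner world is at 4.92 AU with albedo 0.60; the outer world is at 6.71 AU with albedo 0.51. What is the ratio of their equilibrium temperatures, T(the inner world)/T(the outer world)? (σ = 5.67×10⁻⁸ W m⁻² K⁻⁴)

T_eq = [S₀(1−A)/(4σd²)]^(1/4), so T ∝ (1−A)^(1/4) / √d.
T₁ = [1361×0.40/(4×5.67×10⁻⁸×4.92²)]^(1/4) = 99.79 K.
T₂ = [1361×0.49/(4×5.67×10⁻⁸×6.71²)]^(1/4) = 89.90 K.

T₁/T₂ ≈ 1.110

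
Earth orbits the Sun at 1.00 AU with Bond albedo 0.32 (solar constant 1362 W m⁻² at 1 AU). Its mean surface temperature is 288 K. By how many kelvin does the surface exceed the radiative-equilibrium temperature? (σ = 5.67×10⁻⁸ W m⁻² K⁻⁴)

S = 1362/1.00² = 1362 W m⁻².
T_eq = [S(1−A)/(4σ)]^(1/4) = [1362×0.68/(4×5.67×10⁻⁸)]^(1/4) = 252.8 K.
ΔT = T_surf − T_eq = 288 − 252.8.

ΔT ≈ 35.2 K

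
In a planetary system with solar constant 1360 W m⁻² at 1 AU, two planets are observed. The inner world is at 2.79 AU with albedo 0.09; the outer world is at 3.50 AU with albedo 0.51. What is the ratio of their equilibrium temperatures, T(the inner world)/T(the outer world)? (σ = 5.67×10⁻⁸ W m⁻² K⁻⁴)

T_eq = [S₀(1−A)/(4σd²)]^(1/4), so T ∝ (1−A)^(1/4) / √d.
T₁ = [1360×0.91/(4×5.67×10⁻⁸×2.79²)]^(1/4) = 162.72 K.
T₂ = [1360×0.49/(4×5.67×10⁻⁸×3.50²)]^(1/4) = 124.45 K.

T₁/T₂ ≈ 1.308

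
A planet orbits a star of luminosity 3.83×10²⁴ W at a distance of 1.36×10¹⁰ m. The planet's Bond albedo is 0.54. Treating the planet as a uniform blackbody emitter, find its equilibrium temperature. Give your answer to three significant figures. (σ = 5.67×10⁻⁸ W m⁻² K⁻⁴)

T_eq ≈ 240 K

Flux: S = L/(4πd²) = 3.83×10²⁴/(4π×(1.36×10¹⁰)²) = 1650 W m⁻².
Energy balance: absorbed = emitted ⇒ πR²·S(1−A) = 4πR²·σT_eq⁴, so T_eq⁴ = S(1−A)/(4σ).
T_eq = [1650 × 0.46 / (4 × 5.67×10⁻⁸)]^(1/4) = (3.34×10⁹)^(1/4) = 240 K.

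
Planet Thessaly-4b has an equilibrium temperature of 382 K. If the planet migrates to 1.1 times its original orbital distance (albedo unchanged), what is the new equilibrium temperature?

T_eq ∝ L^(1/4) · d^(−1/2).
T′ = 382 / 1.1^(1/2) = 364 K.

T_eq ≈ 364 K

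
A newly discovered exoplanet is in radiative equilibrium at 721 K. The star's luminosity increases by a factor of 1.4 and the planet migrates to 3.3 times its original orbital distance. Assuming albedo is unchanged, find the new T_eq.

T_eq ≈ 432 K

T_eq ∝ L^(1/4) · d^(−1/2).
T′ = 721 × 1.4^(1/4) / 3.3^(1/2) = 432 K.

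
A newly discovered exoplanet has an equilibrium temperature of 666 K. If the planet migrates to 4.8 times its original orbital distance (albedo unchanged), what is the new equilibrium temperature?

T_eq ≈ 304 K

T_eq ∝ L^(1/4) · d^(−1/2).
T′ = 666 / 4.8^(1/2) = 304 K.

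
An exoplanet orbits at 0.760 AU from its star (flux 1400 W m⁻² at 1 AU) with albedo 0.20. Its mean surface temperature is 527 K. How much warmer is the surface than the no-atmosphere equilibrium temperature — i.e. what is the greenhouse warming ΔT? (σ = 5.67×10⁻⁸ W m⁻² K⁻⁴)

ΔT ≈ 222.9 K

S = 1400/0.760² = 2424 W m⁻².
T_eq = [S(1−A)/(4σ)]^(1/4) = [2424×0.80/(4×5.67×10⁻⁸)]^(1/4) = 304.1 K.
ΔT = T_surf − T_eq = 527 − 304.1.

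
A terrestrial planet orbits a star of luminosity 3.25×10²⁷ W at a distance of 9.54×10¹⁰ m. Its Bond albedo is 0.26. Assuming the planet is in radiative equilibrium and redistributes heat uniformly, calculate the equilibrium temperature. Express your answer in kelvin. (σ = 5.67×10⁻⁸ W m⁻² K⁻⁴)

Flux: S = L/(4πd²) = 3.25×10²⁷/(4π×(9.54×10¹⁰)²) = 2.84×10⁴ W m⁻².
Energy balance: absorbed = emitted ⇒ πR²·S(1−A) = 4πR²·σT_eq⁴, so T_eq⁴ = S(1−A)/(4σ).
T_eq = [2.84×10⁴ × 0.74 / (4 × 5.67×10⁻⁸)]^(1/4) = (9.27×10¹⁰)^(1/4) = 552 K.

T_eq ≈ 552 K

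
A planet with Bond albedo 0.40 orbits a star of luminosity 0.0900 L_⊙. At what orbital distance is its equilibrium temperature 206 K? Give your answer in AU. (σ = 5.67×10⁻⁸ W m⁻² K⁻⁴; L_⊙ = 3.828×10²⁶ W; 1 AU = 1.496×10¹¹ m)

d ≈ 0.424 AU

L = 0.0900 × 3.828×10²⁶ = 3.45×10²⁵ W.
From T_eq⁴ = L(1−A)/(16πσd²): d = √[L(1−A)/(16πσT_eq⁴)].
d = √[3.45×10²⁵ × 0.60 / (16π × 5.67×10⁻⁸ × (206)⁴)] = 6.35×10¹⁰ m = 0.424 AU.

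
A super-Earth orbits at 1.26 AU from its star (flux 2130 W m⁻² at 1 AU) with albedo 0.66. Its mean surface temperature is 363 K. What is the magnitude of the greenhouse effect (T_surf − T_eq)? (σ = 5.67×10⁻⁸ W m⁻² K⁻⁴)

ΔT ≈ 151.2 K

S = 2130/1.26² = 1342 W m⁻².
T_eq = [S(1−A)/(4σ)]^(1/4) = [1342×0.34/(4×5.67×10⁻⁸)]^(1/4) = 211.8 K.
ΔT = T_surf − T_eq = 363 − 211.8.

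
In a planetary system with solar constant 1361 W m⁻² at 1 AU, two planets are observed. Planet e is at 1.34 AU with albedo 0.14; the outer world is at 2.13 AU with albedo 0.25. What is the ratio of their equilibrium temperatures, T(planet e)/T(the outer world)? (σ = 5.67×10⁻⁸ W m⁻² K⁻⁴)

T_eq = [S₀(1−A)/(4σd²)]^(1/4), so T ∝ (1−A)^(1/4) / √d.
T₁ = [1361×0.86/(4×5.67×10⁻⁸×1.34²)]^(1/4) = 231.54 K.
T₂ = [1361×0.75/(4×5.67×10⁻⁸×2.13²)]^(1/4) = 177.47 K.

T₁/T₂ ≈ 1.305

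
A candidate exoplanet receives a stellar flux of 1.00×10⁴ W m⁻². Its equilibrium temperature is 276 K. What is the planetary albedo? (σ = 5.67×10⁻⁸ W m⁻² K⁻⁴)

From T_eq⁴ = S(1−A)/(4σ): 1−A = 4σT_eq⁴/S.
1−A = 4 × 5.67×10⁻⁸ × (276)⁴ / 1.00×10⁴ = 0.132.

A ≈ 0.87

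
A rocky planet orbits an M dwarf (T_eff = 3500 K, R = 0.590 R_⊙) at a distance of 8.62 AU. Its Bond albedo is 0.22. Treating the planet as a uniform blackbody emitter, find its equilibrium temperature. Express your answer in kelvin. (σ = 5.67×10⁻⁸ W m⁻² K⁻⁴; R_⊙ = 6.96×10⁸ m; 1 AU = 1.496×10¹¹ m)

T_eq ≈ 41.5 K

R_⋆ = 0.590 × 6.96×10⁸ = 4.11×10⁸ m.
d = 8.62 AU = 1.29×10¹² m.
L = 4πR_⋆²σT_⋆⁴ = 4π(4.11×10⁸)² × 5.67×10⁻⁸ × (3500)⁴ = 1.80×10²⁵ W.
S = L/(4πd²) = 0.863 W m⁻².
Energy balance: absorbed = emitted ⇒ πR²·S(1−A) = 4πR²·σT_eq⁴, so T_eq⁴ = S(1−A)/(4σ).
T_eq = [0.863 × 0.78 / (4 × 5.67×10⁻⁸)]^(1/4) = (2.97×10⁶)^(1/4) = 41.5 K.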